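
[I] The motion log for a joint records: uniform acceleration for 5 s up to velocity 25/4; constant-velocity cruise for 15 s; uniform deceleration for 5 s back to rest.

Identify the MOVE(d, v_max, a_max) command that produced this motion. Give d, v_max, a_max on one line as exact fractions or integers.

d=125 v_max=25/4 a_max=5/4

a_max = (25/4)/5 = 5/4
d_a = ½·25/4·5 = 125/8; d_c = 25/4·15 = 375/4
d = 2·125/8 + 375/4 = 125
t_c = 15 > 0 so v_max = 25/4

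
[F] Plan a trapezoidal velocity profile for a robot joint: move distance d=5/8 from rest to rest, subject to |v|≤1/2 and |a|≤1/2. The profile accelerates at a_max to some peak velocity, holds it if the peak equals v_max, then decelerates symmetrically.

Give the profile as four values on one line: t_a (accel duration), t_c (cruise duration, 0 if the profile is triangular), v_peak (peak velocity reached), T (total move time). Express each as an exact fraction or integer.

v_max²/a_max = (1/2)²/(1/2) = 1/2
5/8 ≥ 1/2 so v_max reached
t_a = (1/2)/(1/2) = 1; v_peak = 1/2
d_cruise = 5/8 − 1/2 = 1/8; t_c = (1/8)/(1/2) = 1/4
T = 2·1 + 1/4 = 9/4

t_a=1 t_c=1/4 v_peak=1/2 T=9/4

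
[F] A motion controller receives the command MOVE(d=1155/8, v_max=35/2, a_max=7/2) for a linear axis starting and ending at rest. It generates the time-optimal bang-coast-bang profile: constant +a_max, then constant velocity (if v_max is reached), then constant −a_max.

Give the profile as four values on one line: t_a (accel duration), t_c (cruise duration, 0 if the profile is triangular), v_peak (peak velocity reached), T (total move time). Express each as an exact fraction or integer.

t_a=5 t_c=13/4 v_peak=35/2 T=53/4

vₘ²/aₘ = (35/2)²/(7/2) = 175/2
1155/8 ≥ 175/2 → trapezoidal
t_a = (35/2)/(7/2) = 5; v_peak = 35/2
d_cruise = 1155/8 − 175/2 = 455/8; t_c = (455/8)/(35/2) = 13/4
T = 2·5 + 13/4 = 53/4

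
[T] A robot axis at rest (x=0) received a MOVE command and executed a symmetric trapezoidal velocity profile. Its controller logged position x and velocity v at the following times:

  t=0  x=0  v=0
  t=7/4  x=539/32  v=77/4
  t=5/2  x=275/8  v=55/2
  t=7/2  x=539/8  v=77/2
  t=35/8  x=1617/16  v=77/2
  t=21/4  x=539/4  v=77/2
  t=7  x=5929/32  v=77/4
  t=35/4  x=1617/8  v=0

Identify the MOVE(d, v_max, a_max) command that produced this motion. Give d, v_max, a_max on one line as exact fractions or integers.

d=1617/8 v_max=77/2 a_max=11

final state: t=35/4, x=1617/8, v=0 → d = 1617/8
a_max = (77/4−0)/(7/4−0) = 11
max v = 77/2 over t∈[7/2,21/4] → v_max = 77/2
check: 77/2·(7/2+7/4) = 1617/8 ✓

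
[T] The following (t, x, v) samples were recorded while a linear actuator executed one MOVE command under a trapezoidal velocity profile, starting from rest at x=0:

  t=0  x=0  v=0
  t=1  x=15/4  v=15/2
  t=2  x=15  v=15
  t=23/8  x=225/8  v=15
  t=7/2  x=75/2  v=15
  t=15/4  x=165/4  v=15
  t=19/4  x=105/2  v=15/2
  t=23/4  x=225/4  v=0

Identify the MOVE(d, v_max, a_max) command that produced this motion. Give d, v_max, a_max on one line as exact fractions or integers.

d=225/4 v_max=15 a_max=15/2

final state: t=23/4, x=225/4, v=0 → d = 225/4
a_max = (15/2−0)/(1−0) = 15/2
max v = 15 over t∈[2,15/4] → v_max = 15
check: 15·(2+7/4) = 225/4 ✓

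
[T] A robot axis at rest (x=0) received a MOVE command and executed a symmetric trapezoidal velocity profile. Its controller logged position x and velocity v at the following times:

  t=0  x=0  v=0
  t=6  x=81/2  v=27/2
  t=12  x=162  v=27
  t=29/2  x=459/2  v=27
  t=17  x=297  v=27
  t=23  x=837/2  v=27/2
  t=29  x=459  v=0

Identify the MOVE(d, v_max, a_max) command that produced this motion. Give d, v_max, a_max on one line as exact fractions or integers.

d=459 v_max=27 a_max=9/4

final state: t=29, x=459, v=0 → d = 459
a_max = (27/2−0)/(6−0) = 9/4
max v = 27 over t∈[12,17] → v_max = 27
check: 27·(12+5) = 459 ✓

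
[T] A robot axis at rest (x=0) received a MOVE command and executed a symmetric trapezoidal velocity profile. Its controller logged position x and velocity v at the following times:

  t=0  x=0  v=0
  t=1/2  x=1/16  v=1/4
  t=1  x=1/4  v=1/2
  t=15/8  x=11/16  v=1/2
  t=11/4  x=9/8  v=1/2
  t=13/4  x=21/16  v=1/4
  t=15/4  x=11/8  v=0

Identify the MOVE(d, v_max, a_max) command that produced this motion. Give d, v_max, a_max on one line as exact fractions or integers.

d=11/8 v_max=1/2 a_max=1/2

final state: t=15/4, x=11/8, v=0 → d = 11/8
a_max = (1/4−0)/(1/2−0) = 1/2
max v = 1/2 over t∈[1,11/4] → v_max = 1/2
check: 1/2·(1+7/4) = 11/8 ✓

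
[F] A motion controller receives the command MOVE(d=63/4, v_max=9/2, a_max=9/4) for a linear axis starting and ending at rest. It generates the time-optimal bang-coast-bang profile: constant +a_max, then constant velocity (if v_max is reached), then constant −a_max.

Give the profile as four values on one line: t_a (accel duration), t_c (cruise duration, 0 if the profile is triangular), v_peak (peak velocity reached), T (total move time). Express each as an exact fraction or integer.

vₘ²/aₘ = (9/2)²/(9/4) = 9
63/4 ≥ 9 ⇒ cruise phase
t_a = (9/2)/(9/4) = 2; v_peak = 9/2
d_cruise = 63/4 − 9 = 27/4; t_c = (27/4)/(9/2) = 3/2
T = 2·2 + 3/2 = 11/2

t_a=2 t_c=3/2 v_peak=9/2 T=11/2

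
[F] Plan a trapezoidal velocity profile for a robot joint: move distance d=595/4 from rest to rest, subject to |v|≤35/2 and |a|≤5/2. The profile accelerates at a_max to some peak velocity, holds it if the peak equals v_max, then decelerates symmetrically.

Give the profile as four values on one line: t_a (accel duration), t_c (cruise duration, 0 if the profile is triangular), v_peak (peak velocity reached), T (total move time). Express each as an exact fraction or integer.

vₘ²/aₘ = (35/2)²/(5/2) = 245/2
595/4 ≥ 245/2 ⇒ cruise phase
t_a = (35/2)/(5/2) = 7; v_peak = 35/2
d_cruise = 595/4 − 245/2 = 105/4; t_c = (105/4)/(35/2) = 3/2
T = 2·7 + 3/2 = 31/2

t_a=7 t_c=3/2 v_peak=35/2 T=31/2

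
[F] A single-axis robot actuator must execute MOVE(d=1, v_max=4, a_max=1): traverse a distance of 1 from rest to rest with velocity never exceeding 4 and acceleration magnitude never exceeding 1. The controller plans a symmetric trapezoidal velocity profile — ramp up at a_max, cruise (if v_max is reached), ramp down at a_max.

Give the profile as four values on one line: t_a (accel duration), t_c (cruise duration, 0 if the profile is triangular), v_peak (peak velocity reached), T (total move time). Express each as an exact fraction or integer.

t_a=1 t_c=0 v_peak=1 T=2

vₘ²/aₘ = 4²/1 = 16
1 < 16 so t_c = 0
v_peak = √(1·1) = √1 = 1
t_a = 1/1 = 1; t_c = 0
T = 2·1 = 2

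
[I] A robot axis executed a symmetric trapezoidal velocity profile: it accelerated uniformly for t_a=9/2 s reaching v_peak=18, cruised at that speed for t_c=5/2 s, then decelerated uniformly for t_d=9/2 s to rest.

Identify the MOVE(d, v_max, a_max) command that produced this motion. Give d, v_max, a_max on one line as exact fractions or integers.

d=126 v_max=18 a_max=4

a_max = 18/(9/2) = 4
d_a = ½·18·9/2 = 81/2; d_c = 18·5/2 = 45
d = 2·81/2 + 45 = 126
t_c = 5/2 > 0 so v_max = 18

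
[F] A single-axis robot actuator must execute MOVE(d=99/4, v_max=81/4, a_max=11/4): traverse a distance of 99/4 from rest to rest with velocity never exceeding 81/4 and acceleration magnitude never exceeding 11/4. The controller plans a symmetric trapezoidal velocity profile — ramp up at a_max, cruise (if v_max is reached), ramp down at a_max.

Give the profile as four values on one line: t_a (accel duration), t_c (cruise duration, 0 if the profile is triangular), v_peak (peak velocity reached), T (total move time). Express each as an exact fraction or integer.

t_a=3 t_c=0 v_peak=33/4 T=6

v_max²/a_max = (81/4)²/(11/4) = 6561/44
99/4 < 6561/44 so t_c = 0
v_peak = √(99/4·11/4) = √(1089/16) = 33/4
t_a = (33/4)/(11/4) = 3; t_c = 0
T = 2·3 = 6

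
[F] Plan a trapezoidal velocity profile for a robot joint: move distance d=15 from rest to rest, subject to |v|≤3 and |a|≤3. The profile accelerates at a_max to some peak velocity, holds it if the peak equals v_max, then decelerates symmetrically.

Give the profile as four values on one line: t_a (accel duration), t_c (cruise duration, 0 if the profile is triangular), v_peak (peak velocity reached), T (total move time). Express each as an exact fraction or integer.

t_a=1 t_c=4 v_peak=3 T=6

(v_max)²/a_max = 3²/3 = 3
15 ≥ 3 so v_max reached
t_a = 3/3 = 1; v_peak = 3
d_cruise = 15 − 3 = 12; t_c = 12/3 = 4
T = 2·1 + 4 = 6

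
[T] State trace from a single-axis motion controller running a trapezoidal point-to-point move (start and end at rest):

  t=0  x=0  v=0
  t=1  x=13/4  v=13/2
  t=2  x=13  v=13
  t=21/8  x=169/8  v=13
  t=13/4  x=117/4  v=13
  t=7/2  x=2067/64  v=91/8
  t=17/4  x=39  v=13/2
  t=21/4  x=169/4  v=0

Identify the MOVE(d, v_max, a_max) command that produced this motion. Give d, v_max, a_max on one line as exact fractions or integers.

final state: t=21/4, x=169/4, v=0 → d = 169/4
a_max = (13/2−0)/(1−0) = 13/2
max v = 13 over t∈[2,13/4] → v_max = 13
check: 13·(2+5/4) = 169/4 ✓

d=169/4 v_max=13 a_max=13/2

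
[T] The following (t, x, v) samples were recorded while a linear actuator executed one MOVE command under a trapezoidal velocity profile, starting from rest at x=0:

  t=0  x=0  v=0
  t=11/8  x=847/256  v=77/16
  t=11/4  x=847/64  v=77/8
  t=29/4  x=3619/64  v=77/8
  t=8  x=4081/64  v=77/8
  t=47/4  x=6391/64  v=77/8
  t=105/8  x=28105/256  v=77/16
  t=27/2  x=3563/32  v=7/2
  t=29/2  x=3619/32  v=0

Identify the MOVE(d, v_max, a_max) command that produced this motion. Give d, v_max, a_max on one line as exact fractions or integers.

d=3619/32 v_max=77/8 a_max=7/2

final state: t=29/2, x=3619/32, v=0 → d = 3619/32
a_max = (77/16−0)/(11/8−0) = 7/2
max v = 77/8 over t∈[11/4,47/4] → v_max = 77/8
check: 77/8·(11/4+9) = 3619/32 ✓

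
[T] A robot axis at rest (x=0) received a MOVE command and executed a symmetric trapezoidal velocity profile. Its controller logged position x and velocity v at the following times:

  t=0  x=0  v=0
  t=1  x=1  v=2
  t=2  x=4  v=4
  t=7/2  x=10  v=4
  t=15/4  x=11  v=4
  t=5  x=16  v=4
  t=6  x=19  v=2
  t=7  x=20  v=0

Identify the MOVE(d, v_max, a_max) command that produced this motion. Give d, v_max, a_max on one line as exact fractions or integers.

final state: t=7, x=20, v=0 → d = 20
a_max = (2−0)/(1−0) = 2
max v = 4 over t∈[2,5] → v_max = 4
check: 4·(2+3) = 20 ✓

d=20 v_max=4 a_max=2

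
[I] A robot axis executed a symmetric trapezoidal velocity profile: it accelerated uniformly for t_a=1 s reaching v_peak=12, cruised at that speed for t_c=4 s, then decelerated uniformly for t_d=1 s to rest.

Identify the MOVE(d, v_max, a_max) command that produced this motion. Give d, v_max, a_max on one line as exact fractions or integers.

d=60 v_max=12 a_max=12

a_max = 12/1 = 12
d_a = ½·12·1 = 6; d_c = 12·4 = 48
d = 2·6 + 48 = 60
t_c = 4 > 0 so v_max = 12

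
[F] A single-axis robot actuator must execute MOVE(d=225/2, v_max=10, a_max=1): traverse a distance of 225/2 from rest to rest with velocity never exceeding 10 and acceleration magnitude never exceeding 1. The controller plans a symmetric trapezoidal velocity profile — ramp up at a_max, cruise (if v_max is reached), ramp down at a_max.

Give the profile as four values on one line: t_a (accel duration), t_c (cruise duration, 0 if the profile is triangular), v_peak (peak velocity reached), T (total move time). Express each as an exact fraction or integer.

t_a=10 t_c=5/4 v_peak=10 T=85/4

(v_max)²/a_max = 10²/1 = 100
225/2 ≥ 100 so v_max reached
t_a = 10/1 = 10; v_peak = 10
d_cruise = 225/2 − 100 = 25/2; t_c = (25/2)/10 = 5/4
T = 2·10 + 5/4 = 85/4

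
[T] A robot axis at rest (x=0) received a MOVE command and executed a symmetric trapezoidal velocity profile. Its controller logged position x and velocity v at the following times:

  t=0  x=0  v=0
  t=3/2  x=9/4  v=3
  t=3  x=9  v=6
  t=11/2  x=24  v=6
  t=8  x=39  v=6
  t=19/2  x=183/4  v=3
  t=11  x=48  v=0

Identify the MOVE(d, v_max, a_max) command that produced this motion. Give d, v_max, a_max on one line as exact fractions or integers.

final state: t=11, x=48, v=0 → d = 48
a_max = (3−0)/(3/2−0) = 2
max v = 6 over t∈[3,8] → v_max = 6
check: 6·(3+5) = 48 ✓

d=48 v_max=6 a_max=2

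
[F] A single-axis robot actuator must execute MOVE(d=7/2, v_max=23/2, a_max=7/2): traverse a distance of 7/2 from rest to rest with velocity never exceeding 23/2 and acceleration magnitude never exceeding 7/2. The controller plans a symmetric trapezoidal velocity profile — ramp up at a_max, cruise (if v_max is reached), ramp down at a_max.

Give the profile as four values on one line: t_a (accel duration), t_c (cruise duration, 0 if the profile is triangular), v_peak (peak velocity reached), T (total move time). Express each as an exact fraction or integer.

vₘ²/aₘ = (23/2)²/(7/2) = 529/14
7/2 < 529/14 → triangular
v_peak = √(7/2·7/2) = √(49/4) = 7/2
t_a = (7/2)/(7/2) = 1; t_c = 0
T = 2·1 = 2

t_a=1 t_c=0 v_peak=7/2 T=2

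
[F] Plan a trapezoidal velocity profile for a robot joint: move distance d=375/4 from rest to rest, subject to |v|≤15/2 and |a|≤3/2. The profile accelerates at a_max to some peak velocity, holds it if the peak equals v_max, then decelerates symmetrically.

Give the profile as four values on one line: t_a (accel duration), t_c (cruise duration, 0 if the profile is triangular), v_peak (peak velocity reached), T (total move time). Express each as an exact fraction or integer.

t_a=5 t_c=15/2 v_peak=15/2 T=35/2

(v_max)²/a_max = (15/2)²/(3/2) = 75/2
375/4 ≥ 75/2 → trapezoidal
t_a = (15/2)/(3/2) = 5; v_peak = 15/2
d_cruise = 375/4 − 75/2 = 225/4; t_c = (225/4)/(15/2) = 15/2
T = 2·5 + 15/2 = 35/2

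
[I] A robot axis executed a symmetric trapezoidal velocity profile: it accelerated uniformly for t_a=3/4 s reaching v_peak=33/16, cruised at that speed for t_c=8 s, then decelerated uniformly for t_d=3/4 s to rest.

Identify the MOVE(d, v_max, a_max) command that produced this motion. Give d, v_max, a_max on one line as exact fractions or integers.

d=1155/64 v_max=33/16 a_max=11/4

a_max = (33/16)/(3/4) = 11/4
d_a = ½·33/16·3/4 = 99/128; d_c = 33/16·8 = 33/2
d = 2·99/128 + 33/2 = 1155/64
t_c = 8 > 0 → v_max = v_peak = 33/16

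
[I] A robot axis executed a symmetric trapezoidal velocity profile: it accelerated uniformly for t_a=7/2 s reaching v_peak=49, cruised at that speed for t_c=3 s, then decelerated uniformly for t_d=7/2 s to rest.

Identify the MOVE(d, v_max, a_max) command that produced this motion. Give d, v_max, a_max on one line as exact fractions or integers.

a_max = 49/(7/2) = 14
d_a = ½·49·7/2 = 343/4; d_c = 49·3 = 147
d = 2·343/4 + 147 = 637/2
t_c = 3 > 0 ⇒ limit active, v_max = 49

d=637/2 v_max=49 a_max=14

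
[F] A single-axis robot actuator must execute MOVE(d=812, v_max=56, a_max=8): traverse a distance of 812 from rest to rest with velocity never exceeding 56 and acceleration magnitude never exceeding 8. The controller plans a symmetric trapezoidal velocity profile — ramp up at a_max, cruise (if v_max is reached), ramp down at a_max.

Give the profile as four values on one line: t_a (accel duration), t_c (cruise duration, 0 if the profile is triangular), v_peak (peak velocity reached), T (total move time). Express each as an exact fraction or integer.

t_a=7 t_c=15/2 v_peak=56 T=43/2

vₘ²/aₘ = 56²/8 = 392
812 ≥ 392 ⇒ cruise phase
t_a = 56/8 = 7; v_peak = 56
d_cruise = 812 − 392 = 420; t_c = 420/56 = 15/2
T = 2·7 + 15/2 = 43/2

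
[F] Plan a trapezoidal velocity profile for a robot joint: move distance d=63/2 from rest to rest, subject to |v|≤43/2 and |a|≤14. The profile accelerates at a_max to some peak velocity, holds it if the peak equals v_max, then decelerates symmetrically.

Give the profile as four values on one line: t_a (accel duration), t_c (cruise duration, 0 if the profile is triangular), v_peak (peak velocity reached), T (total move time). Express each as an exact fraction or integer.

t_a=3/2 t_c=0 v_peak=21 T=3

v_max²/a_max = (43/2)²/14 = 1849/56
63/2 < 1849/56 so t_c = 0
v_peak = √(63/2·14) = √441 = 21
t_a = 21/14 = 3/2; t_c = 0
T = 2·3/2 = 3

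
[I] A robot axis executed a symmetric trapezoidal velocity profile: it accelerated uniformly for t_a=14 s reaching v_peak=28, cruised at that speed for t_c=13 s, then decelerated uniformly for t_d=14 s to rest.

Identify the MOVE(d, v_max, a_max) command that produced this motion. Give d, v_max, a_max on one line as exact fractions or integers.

a_max = 28/14 = 2
d_a = ½·28·14 = 196; d_c = 28·13 = 364
d = 2·196 + 364 = 756
t_c = 13 > 0 ⇒ limit active, v_max = 28

d=756 v_max=28 a_max=2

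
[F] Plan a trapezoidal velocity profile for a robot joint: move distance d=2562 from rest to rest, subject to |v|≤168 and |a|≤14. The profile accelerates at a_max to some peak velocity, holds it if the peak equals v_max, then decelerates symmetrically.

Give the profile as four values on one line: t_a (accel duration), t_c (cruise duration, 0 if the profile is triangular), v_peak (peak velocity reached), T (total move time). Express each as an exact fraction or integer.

vₘ²/aₘ = 168²/14 = 2016
2562 ≥ 2016 → trapezoidal
t_a = 168/14 = 12; v_peak = 168
d_cruise = 2562 − 2016 = 546; t_c = 546/168 = 13/4
T = 2·12 + 13/4 = 109/4

t_a=12 t_c=13/4 v_peak=168 T=109/4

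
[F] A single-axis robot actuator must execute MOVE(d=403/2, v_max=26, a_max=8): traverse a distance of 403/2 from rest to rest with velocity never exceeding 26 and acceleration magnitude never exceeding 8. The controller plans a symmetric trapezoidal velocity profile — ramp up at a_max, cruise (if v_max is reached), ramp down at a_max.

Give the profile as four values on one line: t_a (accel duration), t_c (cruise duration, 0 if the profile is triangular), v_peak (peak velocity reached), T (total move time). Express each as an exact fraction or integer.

t_a=13/4 t_c=9/2 v_peak=26 T=11

vₘ²/aₘ = 26²/8 = 169/2
403/2 ≥ 169/2 → trapezoidal
t_a = 26/8 = 13/4; v_peak = 26
d_cruise = 403/2 − 169/2 = 117; t_c = 117/26 = 9/2
T = 2·13/4 + 9/2 = 11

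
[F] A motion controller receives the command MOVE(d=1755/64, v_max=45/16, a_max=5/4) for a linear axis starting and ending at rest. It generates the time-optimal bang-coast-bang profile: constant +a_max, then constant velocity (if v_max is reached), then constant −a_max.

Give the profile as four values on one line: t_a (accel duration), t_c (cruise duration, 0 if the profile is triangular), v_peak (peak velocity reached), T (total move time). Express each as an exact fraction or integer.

v_max²/a_max = (45/16)²/(5/4) = 405/64
1755/64 ≥ 405/64 ⇒ cruise phase
t_a = (45/16)/(5/4) = 9/4; v_peak = 45/16
d_cruise = 1755/64 − 405/64 = 675/32; t_c = (675/32)/(45/16) = 15/2
T = 2·9/4 + 15/2 = 12

t_a=9/4 t_c=15/2 v_peak=45/16 T=12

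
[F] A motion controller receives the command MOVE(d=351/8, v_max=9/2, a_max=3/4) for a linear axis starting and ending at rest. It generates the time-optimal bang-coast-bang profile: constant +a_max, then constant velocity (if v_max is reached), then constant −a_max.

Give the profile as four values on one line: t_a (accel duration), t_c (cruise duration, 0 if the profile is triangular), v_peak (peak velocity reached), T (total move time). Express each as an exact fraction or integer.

vₘ²/aₘ = (9/2)²/(3/4) = 27
351/8 ≥ 27 → trapezoidal
t_a = (9/2)/(3/4) = 6; v_peak = 9/2
d_cruise = 351/8 − 27 = 135/8; t_c = (135/8)/(9/2) = 15/4
T = 2·6 + 15/4 = 63/4

t_a=6 t_c=15/4 v_peak=9/2 T=63/4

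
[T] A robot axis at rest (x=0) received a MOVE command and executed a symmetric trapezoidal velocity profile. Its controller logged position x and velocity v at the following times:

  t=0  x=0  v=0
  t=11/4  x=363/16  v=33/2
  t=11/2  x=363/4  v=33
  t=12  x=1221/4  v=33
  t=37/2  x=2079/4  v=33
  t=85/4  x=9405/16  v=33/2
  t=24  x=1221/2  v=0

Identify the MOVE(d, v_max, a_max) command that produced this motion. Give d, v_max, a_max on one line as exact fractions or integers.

final state: t=24, x=1221/2, v=0 → d = 1221/2
a_max = (33/2−0)/(11/4−0) = 6
max v = 33 over t∈[11/2,37/2] → v_max = 33
check: 33·(11/2+13) = 1221/2 ✓

d=1221/2 v_max=33 a_max=6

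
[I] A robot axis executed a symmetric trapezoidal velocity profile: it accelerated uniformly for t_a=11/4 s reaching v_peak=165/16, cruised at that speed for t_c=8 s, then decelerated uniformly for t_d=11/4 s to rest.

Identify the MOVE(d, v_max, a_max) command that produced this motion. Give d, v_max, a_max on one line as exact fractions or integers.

a_max = (165/16)/(11/4) = 15/4
d_a = ½·165/16·11/4 = 1815/128; d_c = 165/16·8 = 165/2
d = 2·1815/128 + 165/2 = 7095/64
t_c = 8 > 0 → v_max = v_peak = 165/16

d=7095/64 v_max=165/16 a_max=15/4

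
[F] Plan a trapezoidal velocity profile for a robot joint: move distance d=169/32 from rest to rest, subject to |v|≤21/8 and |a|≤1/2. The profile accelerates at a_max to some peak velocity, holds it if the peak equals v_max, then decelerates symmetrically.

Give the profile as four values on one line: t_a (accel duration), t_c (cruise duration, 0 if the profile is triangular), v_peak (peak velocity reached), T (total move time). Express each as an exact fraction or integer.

v_max²/a_max = (21/8)²/(1/2) = 441/32
169/32 < 441/32 so t_c = 0
v_peak = √(169/32·1/2) = √(169/64) = 13/8
t_a = (13/8)/(1/2) = 13/4; t_c = 0
T = 2·13/4 = 13/2

t_a=13/4 t_c=0 v_peak=13/8 T=13/2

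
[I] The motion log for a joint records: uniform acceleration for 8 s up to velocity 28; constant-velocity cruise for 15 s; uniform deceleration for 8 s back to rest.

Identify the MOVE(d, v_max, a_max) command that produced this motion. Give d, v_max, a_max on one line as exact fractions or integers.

a_max = 28/8 = 7/2
d_a = ½·28·8 = 112; d_c = 28·15 = 420
d = 2·112 + 420 = 644
t_c = 15 > 0 → v_max = v_peak = 28

d=644 v_max=28 a_max=7/2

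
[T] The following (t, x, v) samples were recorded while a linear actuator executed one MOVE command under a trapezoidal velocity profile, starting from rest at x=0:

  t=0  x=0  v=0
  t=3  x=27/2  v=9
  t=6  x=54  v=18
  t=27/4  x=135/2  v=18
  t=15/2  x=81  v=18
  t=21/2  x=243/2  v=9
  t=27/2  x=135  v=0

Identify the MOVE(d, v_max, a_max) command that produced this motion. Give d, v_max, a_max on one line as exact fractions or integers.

d=135 v_max=18 a_max=3

final state: t=27/2, x=135, v=0 → d = 135
a_max = (9−0)/(3−0) = 3
max v = 18 over t∈[6,15/2] → v_max = 18
check: 18·(6+3/2) = 135 ✓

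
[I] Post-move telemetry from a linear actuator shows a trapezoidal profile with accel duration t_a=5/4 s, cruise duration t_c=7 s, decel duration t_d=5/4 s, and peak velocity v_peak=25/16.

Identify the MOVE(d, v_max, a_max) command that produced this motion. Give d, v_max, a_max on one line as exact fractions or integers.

d=825/64 v_max=25/16 a_max=5/4

a_max = (25/16)/(5/4) = 5/4
d_a = ½·25/16·5/4 = 125/128; d_c = 25/16·7 = 175/16
d = 2·125/128 + 175/16 = 825/64
t_c = 7 > 0 so v_max = 25/16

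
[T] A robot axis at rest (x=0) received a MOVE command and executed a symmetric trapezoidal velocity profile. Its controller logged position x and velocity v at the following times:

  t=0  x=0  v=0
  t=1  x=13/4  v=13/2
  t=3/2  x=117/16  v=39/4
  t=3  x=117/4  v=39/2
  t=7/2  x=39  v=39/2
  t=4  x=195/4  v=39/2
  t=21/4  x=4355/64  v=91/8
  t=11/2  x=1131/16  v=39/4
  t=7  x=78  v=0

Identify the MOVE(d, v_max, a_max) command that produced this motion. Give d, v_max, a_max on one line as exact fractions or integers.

d=78 v_max=39/2 a_max=13/2

final state: t=7, x=78, v=0 → d = 78
a_max = (13/2−0)/(1−0) = 13/2
max v = 39/2 over t∈[3,4] → v_max = 39/2
check: 39/2·(3+1) = 78 ✓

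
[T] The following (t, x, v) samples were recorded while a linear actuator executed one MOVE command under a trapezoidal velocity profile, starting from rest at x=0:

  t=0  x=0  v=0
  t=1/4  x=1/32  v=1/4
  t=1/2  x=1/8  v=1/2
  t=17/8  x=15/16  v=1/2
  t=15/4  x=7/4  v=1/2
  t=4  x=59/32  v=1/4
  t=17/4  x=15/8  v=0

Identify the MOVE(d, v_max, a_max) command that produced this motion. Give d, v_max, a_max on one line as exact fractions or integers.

d=15/8 v_max=1/2 a_max=1

final state: t=17/4, x=15/8, v=0 → d = 15/8
a_max = (1/4−0)/(1/4−0) = 1
max v = 1/2 over t∈[1/2,15/4] → v_max = 1/2
check: 1/2·(1/2+13/4) = 15/8 ✓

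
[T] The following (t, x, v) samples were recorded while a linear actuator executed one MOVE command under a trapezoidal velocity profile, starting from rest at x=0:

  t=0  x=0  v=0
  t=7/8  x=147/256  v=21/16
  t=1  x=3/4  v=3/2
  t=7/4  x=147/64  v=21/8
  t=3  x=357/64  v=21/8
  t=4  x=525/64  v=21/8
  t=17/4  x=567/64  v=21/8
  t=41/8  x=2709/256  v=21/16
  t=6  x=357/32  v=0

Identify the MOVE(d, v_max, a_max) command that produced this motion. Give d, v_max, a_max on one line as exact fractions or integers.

d=357/32 v_max=21/8 a_max=3/2

final state: t=6, x=357/32, v=0 → d = 357/32
a_max = (21/16−0)/(7/8−0) = 3/2
max v = 21/8 over t∈[7/4,17/4] → v_max = 21/8
check: 21/8·(7/4+5/2) = 357/32 ✓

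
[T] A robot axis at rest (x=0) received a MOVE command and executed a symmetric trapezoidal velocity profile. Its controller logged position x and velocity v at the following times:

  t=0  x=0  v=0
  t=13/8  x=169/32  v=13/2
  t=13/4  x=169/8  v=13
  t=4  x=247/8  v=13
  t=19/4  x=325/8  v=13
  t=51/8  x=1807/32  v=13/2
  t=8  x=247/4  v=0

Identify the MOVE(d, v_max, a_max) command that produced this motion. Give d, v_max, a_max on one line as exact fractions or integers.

final state: t=8, x=247/4, v=0 → d = 247/4
a_max = (13/2−0)/(13/8−0) = 4
max v = 13 over t∈[13/4,19/4] → v_max = 13
check: 13·(13/4+3/2) = 247/4 ✓

d=247/4 v_max=13 a_max=4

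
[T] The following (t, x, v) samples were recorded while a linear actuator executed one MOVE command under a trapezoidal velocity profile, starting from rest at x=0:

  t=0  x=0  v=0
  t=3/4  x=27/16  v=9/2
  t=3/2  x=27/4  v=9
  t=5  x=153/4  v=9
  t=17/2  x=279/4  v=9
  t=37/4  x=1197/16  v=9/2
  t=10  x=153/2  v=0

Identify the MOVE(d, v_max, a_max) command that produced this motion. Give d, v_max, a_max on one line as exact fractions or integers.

final state: t=10, x=153/2, v=0 → d = 153/2
a_max = (9/2−0)/(3/4−0) = 6
max v = 9 over t∈[3/2,17/2] → v_max = 9
check: 9·(3/2+7) = 153/2 ✓

d=153/2 v_max=9 a_max=6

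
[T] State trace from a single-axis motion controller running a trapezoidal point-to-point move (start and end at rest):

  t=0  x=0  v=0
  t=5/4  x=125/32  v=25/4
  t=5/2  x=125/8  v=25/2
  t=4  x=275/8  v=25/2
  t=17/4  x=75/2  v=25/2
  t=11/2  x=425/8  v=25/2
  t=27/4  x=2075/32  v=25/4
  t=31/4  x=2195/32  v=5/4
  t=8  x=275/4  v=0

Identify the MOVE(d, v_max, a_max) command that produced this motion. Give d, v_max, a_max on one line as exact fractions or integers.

final state: t=8, x=275/4, v=0 → d = 275/4
a_max = (25/4−0)/(5/4−0) = 5
max v = 25/2 over t∈[5/2,11/2] → v_max = 25/2
check: 25/2·(5/2+3) = 275/4 ✓

d=275/4 v_max=25/2 a_max=5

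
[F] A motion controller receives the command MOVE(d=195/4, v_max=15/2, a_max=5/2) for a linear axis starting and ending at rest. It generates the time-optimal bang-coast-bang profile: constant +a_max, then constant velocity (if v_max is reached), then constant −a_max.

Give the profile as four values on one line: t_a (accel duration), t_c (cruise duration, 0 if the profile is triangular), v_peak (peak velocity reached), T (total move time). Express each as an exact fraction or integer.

t_a=3 t_c=7/2 v_peak=15/2 T=19/2

(v_max)²/a_max = (15/2)²/(5/2) = 45/2
195/4 ≥ 45/2 so v_max reached
t_a = (15/2)/(5/2) = 3; v_peak = 15/2
d_cruise = 195/4 − 45/2 = 105/4; t_c = (105/4)/(15/2) = 7/2
T = 2·3 + 7/2 = 19/2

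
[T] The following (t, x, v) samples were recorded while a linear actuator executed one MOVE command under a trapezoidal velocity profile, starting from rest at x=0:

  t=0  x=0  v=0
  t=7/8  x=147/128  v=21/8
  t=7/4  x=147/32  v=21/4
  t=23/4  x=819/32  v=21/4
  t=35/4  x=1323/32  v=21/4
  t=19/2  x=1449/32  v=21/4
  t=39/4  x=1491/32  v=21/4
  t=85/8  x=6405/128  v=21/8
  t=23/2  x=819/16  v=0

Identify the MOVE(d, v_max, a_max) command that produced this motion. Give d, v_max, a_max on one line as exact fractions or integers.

final state: t=23/2, x=819/16, v=0 → d = 819/16
a_max = (21/8−0)/(7/8−0) = 3
max v = 21/4 over t∈[7/4,39/4] → v_max = 21/4
check: 21/4·(7/4+8) = 819/16 ✓

d=819/16 v_max=21/4 a_max=3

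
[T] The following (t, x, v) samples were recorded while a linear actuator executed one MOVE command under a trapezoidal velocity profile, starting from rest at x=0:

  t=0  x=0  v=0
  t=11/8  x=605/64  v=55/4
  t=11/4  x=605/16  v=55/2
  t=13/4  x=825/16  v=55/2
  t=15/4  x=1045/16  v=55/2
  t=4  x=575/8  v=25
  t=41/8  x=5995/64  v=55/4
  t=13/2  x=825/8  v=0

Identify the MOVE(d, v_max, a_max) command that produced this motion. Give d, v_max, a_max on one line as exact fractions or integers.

final state: t=13/2, x=825/8, v=0 → d = 825/8
a_max = (55/4−0)/(11/8−0) = 10
max v = 55/2 over t∈[11/4,15/4] → v_max = 55/2
check: 55/2·(11/4+1) = 825/8 ✓

d=825/8 v_max=55/2 a_max=10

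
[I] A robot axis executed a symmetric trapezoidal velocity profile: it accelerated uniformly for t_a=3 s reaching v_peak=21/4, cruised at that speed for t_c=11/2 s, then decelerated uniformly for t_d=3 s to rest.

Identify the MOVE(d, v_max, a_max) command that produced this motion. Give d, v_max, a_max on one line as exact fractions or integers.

d=357/8 v_max=21/4 a_max=7/4

a_max = (21/4)/3 = 7/4
d_a = ½·21/4·3 = 63/8; d_c = 21/4·11/2 = 231/8
d = 2·63/8 + 231/8 = 357/8
t_c = 11/2 > 0 ⇒ limit active, v_max = 21/4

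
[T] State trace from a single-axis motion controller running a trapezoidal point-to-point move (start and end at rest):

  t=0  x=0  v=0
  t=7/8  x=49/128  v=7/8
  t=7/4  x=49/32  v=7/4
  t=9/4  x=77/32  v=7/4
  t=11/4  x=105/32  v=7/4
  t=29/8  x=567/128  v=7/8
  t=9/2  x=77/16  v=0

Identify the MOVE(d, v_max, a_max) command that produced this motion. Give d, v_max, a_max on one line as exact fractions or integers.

d=77/16 v_max=7/4 a_max=1

final state: t=9/2, x=77/16, v=0 → d = 77/16
a_max = (7/8−0)/(7/8−0) = 1
max v = 7/4 over t∈[7/4,11/4] → v_max = 7/4
check: 7/4·(7/4+1) = 77/16 ✓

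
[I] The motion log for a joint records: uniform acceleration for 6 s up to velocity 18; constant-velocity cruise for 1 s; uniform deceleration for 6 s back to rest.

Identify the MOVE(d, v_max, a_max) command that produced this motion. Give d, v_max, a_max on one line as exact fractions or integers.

d=126 v_max=18 a_max=3

a_max = 18/6 = 3
d_a = ½·18·6 = 54; d_c = 18·1 = 18
d = 2·54 + 18 = 126
t_c = 1 > 0 so v_max = 18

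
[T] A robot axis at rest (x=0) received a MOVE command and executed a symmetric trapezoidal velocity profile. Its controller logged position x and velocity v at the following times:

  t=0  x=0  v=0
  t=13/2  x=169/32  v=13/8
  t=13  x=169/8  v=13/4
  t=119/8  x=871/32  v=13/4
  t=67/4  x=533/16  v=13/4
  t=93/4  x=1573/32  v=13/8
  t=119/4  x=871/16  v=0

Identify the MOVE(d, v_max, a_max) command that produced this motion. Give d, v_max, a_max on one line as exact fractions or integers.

d=871/16 v_max=13/4 a_max=1/4

final state: t=119/4, x=871/16, v=0 → d = 871/16
a_max = (13/8−0)/(13/2−0) = 1/4
max v = 13/4 over t∈[13,67/4] → v_max = 13/4
check: 13/4·(13+15/4) = 871/16 ✓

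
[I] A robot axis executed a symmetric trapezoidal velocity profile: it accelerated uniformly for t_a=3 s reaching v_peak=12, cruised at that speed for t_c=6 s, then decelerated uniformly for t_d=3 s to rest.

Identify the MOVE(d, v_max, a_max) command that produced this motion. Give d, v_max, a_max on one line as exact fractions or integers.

a_max = 12/3 = 4
d_a = ½·12·3 = 18; d_c = 12·6 = 72
d = 2·18 + 72 = 108
t_c = 6 > 0 so v_max = 12

d=108 v_max=12 a_max=4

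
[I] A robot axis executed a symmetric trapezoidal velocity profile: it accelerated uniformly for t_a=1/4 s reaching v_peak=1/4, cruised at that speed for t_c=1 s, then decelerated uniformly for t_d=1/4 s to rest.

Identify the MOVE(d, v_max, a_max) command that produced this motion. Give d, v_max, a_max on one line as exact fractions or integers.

d=5/16 v_max=1/4 a_max=1

a_max = (1/4)/(1/4) = 1
d_a = ½·1/4·1/4 = 1/32; d_c = 1/4·1 = 1/4
d = 2·1/32 + 1/4 = 5/16
t_c = 1 > 0 → v_max = v_peak = 1/4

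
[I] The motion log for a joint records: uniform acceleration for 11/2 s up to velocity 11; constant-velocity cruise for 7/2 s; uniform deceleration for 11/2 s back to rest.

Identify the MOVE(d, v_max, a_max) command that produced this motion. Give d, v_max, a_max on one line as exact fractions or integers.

a_max = 11/(11/2) = 2
d_a = ½·11·11/2 = 121/4; d_c = 11·7/2 = 77/2
d = 2·121/4 + 77/2 = 99
t_c = 7/2 > 0 so v_max = 11

d=99 v_max=11 a_max=2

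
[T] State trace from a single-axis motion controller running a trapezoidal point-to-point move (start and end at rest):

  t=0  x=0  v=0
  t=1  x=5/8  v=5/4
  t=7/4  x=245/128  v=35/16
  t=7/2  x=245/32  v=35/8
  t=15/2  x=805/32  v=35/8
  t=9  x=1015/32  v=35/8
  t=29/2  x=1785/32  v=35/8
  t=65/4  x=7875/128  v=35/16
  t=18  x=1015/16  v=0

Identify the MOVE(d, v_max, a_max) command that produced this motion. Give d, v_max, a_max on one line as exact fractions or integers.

final state: t=18, x=1015/16, v=0 → d = 1015/16
a_max = (5/4−0)/(1−0) = 5/4
max v = 35/8 over t∈[7/2,29/2] → v_max = 35/8
check: 35/8·(7/2+11) = 1015/16 ✓

d=1015/16 v_max=35/8 a_max=5/4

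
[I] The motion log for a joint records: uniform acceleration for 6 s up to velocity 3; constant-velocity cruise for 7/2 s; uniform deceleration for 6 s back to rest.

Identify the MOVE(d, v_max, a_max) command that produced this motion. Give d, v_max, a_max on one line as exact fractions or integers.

a_max = 3/6 = 1/2
d_a = ½·3·6 = 9; d_c = 3·7/2 = 21/2
d = 2·9 + 21/2 = 57/2
t_c = 7/2 > 0 so v_max = 3

d=57/2 v_max=3 a_max=1/2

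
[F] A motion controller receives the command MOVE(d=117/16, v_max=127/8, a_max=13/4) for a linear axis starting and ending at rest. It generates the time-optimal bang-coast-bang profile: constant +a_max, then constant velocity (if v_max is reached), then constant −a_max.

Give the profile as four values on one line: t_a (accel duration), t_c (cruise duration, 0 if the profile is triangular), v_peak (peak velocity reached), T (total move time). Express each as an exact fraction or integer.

vₘ²/aₘ = (127/8)²/(13/4) = 16129/208
117/16 < 16129/208 → triangular
v_peak = √(117/16·13/4) = √(1521/64) = 39/8
t_a = (39/8)/(13/4) = 3/2; t_c = 0
T = 2·3/2 = 3

t_a=3/2 t_c=0 v_peak=39/8 T=3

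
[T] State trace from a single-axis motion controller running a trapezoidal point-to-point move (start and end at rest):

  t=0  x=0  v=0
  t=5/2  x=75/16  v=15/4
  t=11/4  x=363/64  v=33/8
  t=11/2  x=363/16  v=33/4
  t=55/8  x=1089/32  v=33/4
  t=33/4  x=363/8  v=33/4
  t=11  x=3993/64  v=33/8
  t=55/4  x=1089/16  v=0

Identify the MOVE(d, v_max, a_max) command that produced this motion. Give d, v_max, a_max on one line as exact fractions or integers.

d=1089/16 v_max=33/4 a_max=3/2

final state: t=55/4, x=1089/16, v=0 → d = 1089/16
a_max = (15/4−0)/(5/2−0) = 3/2
max v = 33/4 over t∈[11/2,33/4] → v_max = 33/4
check: 33/4·(11/2+11/4) = 1089/16 ✓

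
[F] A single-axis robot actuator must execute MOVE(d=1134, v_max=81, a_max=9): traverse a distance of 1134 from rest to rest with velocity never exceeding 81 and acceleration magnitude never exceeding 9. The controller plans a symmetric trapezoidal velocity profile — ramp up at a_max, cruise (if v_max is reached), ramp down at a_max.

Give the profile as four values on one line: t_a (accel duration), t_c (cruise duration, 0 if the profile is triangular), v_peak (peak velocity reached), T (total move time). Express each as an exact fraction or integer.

t_a=9 t_c=5 v_peak=81 T=23

v_max²/a_max = 81²/9 = 729
1134 ≥ 729 → trapezoidal
t_a = 81/9 = 9; v_peak = 81
d_cruise = 1134 − 729 = 405; t_c = 405/81 = 5
T = 2·9 + 5 = 23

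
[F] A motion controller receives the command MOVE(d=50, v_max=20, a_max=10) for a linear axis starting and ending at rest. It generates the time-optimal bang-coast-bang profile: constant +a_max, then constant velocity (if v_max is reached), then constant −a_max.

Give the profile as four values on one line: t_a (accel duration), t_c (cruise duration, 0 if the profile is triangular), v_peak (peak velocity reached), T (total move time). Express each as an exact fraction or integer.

(v_max)²/a_max = 20²/10 = 40
50 ≥ 40 ⇒ cruise phase
t_a = 20/10 = 2; v_peak = 20
d_cruise = 50 − 40 = 10; t_c = 10/20 = 1/2
T = 2·2 + 1/2 = 9/2

t_a=2 t_c=1/2 v_peak=20 T=9/2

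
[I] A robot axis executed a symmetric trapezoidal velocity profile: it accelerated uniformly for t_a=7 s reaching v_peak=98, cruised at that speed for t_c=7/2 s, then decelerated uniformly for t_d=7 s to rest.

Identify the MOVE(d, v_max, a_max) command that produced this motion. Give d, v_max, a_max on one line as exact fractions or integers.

a_max = 98/7 = 14
d_a = ½·98·7 = 343; d_c = 98·7/2 = 343
d = 2·343 + 343 = 1029
t_c = 7/2 > 0 ⇒ limit active, v_max = 98

d=1029 v_max=98 a_max=14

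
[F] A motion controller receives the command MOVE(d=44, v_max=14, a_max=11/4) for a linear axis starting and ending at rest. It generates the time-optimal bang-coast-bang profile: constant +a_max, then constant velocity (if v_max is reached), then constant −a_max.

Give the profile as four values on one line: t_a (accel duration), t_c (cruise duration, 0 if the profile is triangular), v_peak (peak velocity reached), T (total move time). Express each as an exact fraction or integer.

t_a=4 t_c=0 v_peak=11 T=8

vₘ²/aₘ = 14²/(11/4) = 784/11
44 < 784/11 ⇒ no cruise
v_peak = √(44·11/4) = √121 = 11
t_a = 11/(11/4) = 4; t_c = 0
T = 2·4 = 8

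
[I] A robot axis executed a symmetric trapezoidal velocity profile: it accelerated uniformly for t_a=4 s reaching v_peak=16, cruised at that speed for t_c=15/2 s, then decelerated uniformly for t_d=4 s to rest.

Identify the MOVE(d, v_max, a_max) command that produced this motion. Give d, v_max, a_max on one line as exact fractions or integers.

a_max = 16/4 = 4
d_a = ½·16·4 = 32; d_c = 16·15/2 = 120
d = 2·32 + 120 = 184
t_c = 15/2 > 0 ⇒ limit active, v_max = 16

d=184 v_max=16 a_max=4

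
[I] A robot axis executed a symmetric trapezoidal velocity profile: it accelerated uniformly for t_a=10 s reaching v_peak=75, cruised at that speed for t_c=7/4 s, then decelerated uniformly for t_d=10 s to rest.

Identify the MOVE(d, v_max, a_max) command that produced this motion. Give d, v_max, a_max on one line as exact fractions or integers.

d=3525/4 v_max=75 a_max=15/2

a_max = 75/10 = 15/2
d_a = ½·75·10 = 375; d_c = 75·7/4 = 525/4
d = 2·375 + 525/4 = 3525/4
t_c = 7/4 > 0 → v_max = v_peak = 75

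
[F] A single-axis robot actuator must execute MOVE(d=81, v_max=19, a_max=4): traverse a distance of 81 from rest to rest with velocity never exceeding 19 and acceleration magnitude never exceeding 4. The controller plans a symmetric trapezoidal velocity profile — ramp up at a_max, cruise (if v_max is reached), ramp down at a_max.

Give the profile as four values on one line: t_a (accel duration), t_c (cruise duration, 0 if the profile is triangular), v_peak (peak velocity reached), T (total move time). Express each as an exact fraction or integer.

t_a=9/2 t_c=0 v_peak=18 T=9

(v_max)²/a_max = 19²/4 = 361/4
81 < 361/4 → triangular
v_peak = √(81·4) = √324 = 18
t_a = 18/4 = 9/2; t_c = 0
T = 2·9/2 = 9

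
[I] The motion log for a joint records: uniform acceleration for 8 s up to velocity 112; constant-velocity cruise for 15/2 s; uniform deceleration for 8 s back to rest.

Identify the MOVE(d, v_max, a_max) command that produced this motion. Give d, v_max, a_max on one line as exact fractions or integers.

d=1736 v_max=112 a_max=14

a_max = 112/8 = 14
d_a = ½·112·8 = 448; d_c = 112·15/2 = 840
d = 2·448 + 840 = 1736
t_c = 15/2 > 0 → v_max = v_peak = 112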